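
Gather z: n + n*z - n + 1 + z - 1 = z*(n + 1)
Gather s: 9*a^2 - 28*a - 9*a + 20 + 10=9*a^2 - 37*a + 30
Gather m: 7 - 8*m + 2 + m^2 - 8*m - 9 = m^2 - 16*m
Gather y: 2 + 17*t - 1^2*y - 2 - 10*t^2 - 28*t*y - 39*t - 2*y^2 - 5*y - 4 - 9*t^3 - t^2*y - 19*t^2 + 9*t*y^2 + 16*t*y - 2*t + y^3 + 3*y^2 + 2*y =-9*t^3 - 29*t^2 - 24*t + y^3 + y^2*(9*t + 1) + y*(-t^2 - 12*t - 4) - 4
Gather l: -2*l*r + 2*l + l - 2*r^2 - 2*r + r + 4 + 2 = l*(3 - 2*r) - 2*r^2 - r + 6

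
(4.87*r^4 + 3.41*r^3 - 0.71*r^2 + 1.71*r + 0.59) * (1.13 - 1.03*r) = -5.0161*r^5 + 1.9908*r^4 + 4.5846*r^3 - 2.5636*r^2 + 1.3246*r + 0.6667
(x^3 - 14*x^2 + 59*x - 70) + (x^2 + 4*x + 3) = x^3 - 13*x^2 + 63*x - 67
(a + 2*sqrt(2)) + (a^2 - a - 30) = a^2 - 30 + 2*sqrt(2)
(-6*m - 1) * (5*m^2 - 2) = -30*m^3 - 5*m^2 + 12*m + 2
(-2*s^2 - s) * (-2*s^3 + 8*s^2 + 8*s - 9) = 4*s^5 - 14*s^4 - 24*s^3 + 10*s^2 + 9*s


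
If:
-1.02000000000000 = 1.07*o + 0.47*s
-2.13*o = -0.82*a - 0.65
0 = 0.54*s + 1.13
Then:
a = -0.88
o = -0.03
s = -2.09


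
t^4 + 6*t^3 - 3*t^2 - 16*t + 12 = (t - 1)^2*(t + 2)*(t + 6)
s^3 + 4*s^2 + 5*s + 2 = (s + 1)^2*(s + 2)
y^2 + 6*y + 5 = (y + 1)*(y + 5)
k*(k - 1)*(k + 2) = k^3 + k^2 - 2*k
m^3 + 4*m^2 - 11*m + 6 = (m - 1)^2*(m + 6)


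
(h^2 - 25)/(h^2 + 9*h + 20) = (h - 5)/(h + 4)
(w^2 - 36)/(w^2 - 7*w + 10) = (w^2 - 36)/(w^2 - 7*w + 10)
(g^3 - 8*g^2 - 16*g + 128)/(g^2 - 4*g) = g - 4 - 32/g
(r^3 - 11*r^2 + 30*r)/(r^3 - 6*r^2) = (r - 5)/r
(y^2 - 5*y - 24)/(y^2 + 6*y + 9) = (y - 8)/(y + 3)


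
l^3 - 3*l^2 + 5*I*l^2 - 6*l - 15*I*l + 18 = (l - 3)*(l + 2*I)*(l + 3*I)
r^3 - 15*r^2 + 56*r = r*(r - 8)*(r - 7)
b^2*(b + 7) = b^3 + 7*b^2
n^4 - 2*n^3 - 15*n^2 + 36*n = n*(n - 3)^2*(n + 4)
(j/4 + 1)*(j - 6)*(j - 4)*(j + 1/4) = j^4/4 - 23*j^3/16 - 35*j^2/8 + 23*j + 6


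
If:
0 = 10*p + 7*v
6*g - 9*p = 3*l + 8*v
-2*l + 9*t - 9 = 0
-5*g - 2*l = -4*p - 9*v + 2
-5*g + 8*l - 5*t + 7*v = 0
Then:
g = 187/566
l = 6885/24904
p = -11823/24904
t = 13217/12452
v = 8445/12452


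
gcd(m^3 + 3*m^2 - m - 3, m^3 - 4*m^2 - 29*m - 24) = m^2 + 4*m + 3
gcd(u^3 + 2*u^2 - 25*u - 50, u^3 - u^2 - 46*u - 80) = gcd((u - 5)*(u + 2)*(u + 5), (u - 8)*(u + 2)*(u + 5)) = u^2 + 7*u + 10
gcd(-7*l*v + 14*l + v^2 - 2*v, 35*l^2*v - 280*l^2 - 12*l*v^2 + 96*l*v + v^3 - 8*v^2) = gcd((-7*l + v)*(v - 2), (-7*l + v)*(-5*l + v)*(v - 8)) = -7*l + v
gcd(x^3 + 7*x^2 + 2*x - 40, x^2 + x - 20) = x + 5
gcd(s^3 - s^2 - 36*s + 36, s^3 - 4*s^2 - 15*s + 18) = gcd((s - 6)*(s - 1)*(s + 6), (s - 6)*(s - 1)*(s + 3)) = s^2 - 7*s + 6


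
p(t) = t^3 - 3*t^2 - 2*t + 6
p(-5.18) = -203.13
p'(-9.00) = 295.00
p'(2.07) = -1.57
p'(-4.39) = 82.16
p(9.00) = 474.00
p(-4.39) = -127.64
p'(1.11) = -4.96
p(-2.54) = -24.66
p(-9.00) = -948.00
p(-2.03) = -10.67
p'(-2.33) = 28.27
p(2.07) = -2.12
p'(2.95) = 6.41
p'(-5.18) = 109.58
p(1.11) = 1.45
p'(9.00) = 187.00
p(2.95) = -0.34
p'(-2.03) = 22.54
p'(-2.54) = 32.59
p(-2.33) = -18.28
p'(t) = 3*t^2 - 6*t - 2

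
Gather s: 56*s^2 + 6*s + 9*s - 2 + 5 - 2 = 56*s^2 + 15*s + 1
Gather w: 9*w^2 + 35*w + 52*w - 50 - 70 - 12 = 9*w^2 + 87*w - 132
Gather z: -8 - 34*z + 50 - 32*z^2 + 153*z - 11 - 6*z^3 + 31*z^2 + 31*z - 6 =-6*z^3 - z^2 + 150*z + 25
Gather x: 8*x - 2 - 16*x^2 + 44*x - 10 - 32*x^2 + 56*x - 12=-48*x^2 + 108*x - 24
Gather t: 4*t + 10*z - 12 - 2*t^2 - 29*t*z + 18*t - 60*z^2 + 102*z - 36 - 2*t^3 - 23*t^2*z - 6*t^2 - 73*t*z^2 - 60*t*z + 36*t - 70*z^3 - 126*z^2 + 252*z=-2*t^3 + t^2*(-23*z - 8) + t*(-73*z^2 - 89*z + 58) - 70*z^3 - 186*z^2 + 364*z - 48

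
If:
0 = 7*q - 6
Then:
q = 6/7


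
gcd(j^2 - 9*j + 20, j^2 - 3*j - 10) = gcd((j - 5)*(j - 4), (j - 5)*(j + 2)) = j - 5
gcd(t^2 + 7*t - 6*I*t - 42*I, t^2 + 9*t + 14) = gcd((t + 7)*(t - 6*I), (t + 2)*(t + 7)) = t + 7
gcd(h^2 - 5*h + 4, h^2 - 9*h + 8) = h - 1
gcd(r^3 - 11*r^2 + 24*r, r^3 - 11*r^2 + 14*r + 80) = r - 8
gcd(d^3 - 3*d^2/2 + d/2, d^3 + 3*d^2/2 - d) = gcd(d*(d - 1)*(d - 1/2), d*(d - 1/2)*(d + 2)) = d^2 - d/2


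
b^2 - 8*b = b*(b - 8)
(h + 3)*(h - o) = h^2 - h*o + 3*h - 3*o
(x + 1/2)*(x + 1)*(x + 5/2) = x^3 + 4*x^2 + 17*x/4 + 5/4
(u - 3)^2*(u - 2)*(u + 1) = u^4 - 7*u^3 + 13*u^2 + 3*u - 18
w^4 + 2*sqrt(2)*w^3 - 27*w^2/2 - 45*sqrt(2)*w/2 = w*(w - 5*sqrt(2)/2)*(w + 3*sqrt(2)/2)*(w + 3*sqrt(2))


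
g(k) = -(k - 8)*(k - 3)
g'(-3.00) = 17.00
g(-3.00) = -66.00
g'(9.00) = -7.00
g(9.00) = -6.00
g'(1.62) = 7.76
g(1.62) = -8.80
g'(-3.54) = 18.08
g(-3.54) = -75.47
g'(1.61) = 7.78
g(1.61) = -8.88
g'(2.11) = 6.78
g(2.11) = -5.24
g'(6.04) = -1.08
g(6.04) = 5.96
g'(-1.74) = 14.48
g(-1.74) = -46.17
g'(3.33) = 4.34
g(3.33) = 1.54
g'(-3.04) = 17.08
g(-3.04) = -66.68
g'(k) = 11 - 2*k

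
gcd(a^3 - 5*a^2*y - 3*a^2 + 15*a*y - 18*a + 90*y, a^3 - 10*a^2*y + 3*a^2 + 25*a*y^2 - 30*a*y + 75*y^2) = -a^2 + 5*a*y - 3*a + 15*y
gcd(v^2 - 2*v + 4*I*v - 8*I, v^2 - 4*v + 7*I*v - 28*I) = 1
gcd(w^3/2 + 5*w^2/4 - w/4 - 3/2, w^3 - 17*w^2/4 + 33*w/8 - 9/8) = 1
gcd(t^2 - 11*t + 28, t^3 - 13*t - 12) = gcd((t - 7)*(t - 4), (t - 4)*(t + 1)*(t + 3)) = t - 4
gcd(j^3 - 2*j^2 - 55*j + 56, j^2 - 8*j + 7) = j - 1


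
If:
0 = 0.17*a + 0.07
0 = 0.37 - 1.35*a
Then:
No Solution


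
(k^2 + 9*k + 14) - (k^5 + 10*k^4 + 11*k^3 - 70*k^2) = -k^5 - 10*k^4 - 11*k^3 + 71*k^2 + 9*k + 14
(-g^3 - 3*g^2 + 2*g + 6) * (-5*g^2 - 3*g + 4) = 5*g^5 + 18*g^4 - 5*g^3 - 48*g^2 - 10*g + 24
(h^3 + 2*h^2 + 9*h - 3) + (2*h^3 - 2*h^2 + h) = 3*h^3 + 10*h - 3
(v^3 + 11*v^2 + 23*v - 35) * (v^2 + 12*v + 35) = v^5 + 23*v^4 + 190*v^3 + 626*v^2 + 385*v - 1225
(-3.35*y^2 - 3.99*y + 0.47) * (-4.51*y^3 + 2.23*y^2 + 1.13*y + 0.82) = 15.1085*y^5 + 10.5244*y^4 - 14.8029*y^3 - 6.2076*y^2 - 2.7407*y + 0.3854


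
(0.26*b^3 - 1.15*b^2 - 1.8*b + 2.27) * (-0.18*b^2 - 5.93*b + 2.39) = -0.0468*b^5 - 1.3348*b^4 + 7.7649*b^3 + 7.5169*b^2 - 17.7631*b + 5.4253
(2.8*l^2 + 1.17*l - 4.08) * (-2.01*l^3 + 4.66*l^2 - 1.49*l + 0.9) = -5.628*l^5 + 10.6963*l^4 + 9.481*l^3 - 18.2361*l^2 + 7.1322*l - 3.672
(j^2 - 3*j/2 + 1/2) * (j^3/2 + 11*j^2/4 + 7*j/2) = j^5/2 + 2*j^4 - 3*j^3/8 - 31*j^2/8 + 7*j/4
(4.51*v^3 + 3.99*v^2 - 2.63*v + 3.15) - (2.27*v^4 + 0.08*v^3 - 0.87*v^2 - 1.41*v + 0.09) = -2.27*v^4 + 4.43*v^3 + 4.86*v^2 - 1.22*v + 3.06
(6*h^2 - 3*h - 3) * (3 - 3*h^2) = -18*h^4 + 9*h^3 + 27*h^2 - 9*h - 9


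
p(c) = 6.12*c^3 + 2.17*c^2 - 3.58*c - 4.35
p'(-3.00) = 148.64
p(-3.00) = -139.32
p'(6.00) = 683.42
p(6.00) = 1374.21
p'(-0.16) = -3.80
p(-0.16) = -3.75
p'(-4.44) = 339.09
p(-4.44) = -481.35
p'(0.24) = -1.48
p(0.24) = -5.00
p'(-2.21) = 76.50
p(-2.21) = -51.90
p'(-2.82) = 130.19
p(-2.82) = -114.24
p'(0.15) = -2.52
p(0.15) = -4.82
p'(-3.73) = 235.67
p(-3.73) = -278.40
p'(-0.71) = 2.59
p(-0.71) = -2.90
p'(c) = 18.36*c^2 + 4.34*c - 3.58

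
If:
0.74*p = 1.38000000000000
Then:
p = 1.86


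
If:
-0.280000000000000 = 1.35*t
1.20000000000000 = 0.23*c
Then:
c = 5.22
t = -0.21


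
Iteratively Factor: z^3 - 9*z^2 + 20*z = (z - 5)*(z^2 - 4*z) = z*(z - 5)*(z - 4)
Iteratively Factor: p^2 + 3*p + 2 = (p + 2)*(p + 1)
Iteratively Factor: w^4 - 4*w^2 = (w + 2)*(w^3 - 2*w^2) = w*(w + 2)*(w^2 - 2*w) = w*(w - 2)*(w + 2)*(w)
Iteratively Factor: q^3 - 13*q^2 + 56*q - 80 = (q - 5)*(q^2 - 8*q + 16) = (q - 5)*(q - 4)*(q - 4)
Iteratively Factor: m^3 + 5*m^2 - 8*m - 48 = (m + 4)*(m^2 + m - 12) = (m - 3)*(m + 4)*(m + 4)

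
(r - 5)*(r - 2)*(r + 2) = r^3 - 5*r^2 - 4*r + 20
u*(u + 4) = u^2 + 4*u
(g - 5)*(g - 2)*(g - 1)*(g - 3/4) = g^4 - 35*g^3/4 + 23*g^2 - 91*g/4 + 15/2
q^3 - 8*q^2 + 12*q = q*(q - 6)*(q - 2)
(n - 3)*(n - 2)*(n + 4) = n^3 - n^2 - 14*n + 24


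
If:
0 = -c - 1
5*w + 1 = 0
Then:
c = -1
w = -1/5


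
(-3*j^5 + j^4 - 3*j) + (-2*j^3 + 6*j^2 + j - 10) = -3*j^5 + j^4 - 2*j^3 + 6*j^2 - 2*j - 10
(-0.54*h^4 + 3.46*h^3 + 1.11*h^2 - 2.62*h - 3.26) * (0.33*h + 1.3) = -0.1782*h^5 + 0.4398*h^4 + 4.8643*h^3 + 0.5784*h^2 - 4.4818*h - 4.238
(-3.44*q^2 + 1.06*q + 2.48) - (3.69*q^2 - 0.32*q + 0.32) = -7.13*q^2 + 1.38*q + 2.16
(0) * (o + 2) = 0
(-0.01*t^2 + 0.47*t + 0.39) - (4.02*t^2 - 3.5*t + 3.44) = -4.03*t^2 + 3.97*t - 3.05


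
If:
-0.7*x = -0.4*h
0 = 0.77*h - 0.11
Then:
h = 0.14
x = 0.08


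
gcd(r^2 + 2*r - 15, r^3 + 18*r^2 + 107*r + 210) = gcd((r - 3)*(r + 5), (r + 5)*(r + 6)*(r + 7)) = r + 5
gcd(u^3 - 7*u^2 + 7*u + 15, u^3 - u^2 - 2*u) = u + 1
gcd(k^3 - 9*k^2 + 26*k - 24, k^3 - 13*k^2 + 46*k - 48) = k^2 - 5*k + 6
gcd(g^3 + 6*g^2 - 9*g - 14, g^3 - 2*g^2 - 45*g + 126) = g + 7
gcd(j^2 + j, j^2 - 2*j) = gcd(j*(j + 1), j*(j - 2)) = j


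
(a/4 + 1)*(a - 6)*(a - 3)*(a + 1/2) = a^4/4 - 9*a^3/8 - 41*a^2/8 + 63*a/4 + 9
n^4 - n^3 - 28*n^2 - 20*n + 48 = (n - 6)*(n - 1)*(n + 2)*(n + 4)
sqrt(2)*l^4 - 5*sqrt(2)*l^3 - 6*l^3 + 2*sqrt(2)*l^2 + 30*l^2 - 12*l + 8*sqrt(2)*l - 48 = (l - 4)*(l - 2)*(l - 3*sqrt(2))*(sqrt(2)*l + sqrt(2))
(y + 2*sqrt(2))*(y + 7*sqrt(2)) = y^2 + 9*sqrt(2)*y + 28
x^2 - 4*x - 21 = (x - 7)*(x + 3)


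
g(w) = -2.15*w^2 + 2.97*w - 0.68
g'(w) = 2.97 - 4.3*w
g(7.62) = -102.89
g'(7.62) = -29.80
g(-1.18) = -7.18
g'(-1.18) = 8.04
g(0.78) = 0.33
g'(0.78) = -0.38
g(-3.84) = -43.79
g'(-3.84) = 19.48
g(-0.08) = -0.93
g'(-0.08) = 3.31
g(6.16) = -63.97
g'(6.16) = -23.52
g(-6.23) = -102.63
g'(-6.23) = 29.76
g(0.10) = -0.40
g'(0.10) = 2.54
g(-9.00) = -201.56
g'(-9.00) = 41.67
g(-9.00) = -201.56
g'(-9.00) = 41.67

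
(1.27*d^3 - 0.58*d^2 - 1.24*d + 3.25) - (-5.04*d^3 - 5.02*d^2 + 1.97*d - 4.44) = 6.31*d^3 + 4.44*d^2 - 3.21*d + 7.69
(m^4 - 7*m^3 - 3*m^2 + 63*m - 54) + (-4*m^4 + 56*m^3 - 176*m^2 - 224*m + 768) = -3*m^4 + 49*m^3 - 179*m^2 - 161*m + 714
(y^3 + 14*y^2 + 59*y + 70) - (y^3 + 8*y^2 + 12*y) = 6*y^2 + 47*y + 70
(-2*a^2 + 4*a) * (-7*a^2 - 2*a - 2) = 14*a^4 - 24*a^3 - 4*a^2 - 8*a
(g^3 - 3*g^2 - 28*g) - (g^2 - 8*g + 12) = g^3 - 4*g^2 - 20*g - 12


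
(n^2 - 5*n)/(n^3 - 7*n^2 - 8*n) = (5 - n)/(-n^2 + 7*n + 8)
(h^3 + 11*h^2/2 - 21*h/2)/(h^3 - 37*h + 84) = h*(2*h - 3)/(2*(h^2 - 7*h + 12))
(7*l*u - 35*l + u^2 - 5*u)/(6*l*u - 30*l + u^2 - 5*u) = (7*l + u)/(6*l + u)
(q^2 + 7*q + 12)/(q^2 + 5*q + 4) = (q + 3)/(q + 1)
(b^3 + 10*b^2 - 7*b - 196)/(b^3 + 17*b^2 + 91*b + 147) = (b - 4)/(b + 3)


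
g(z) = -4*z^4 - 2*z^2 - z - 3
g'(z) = -16*z^3 - 4*z - 1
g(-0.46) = -3.14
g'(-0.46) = 2.40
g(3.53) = -652.55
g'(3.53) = -718.91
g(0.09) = -3.11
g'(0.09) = -1.37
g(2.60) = -201.91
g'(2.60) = -292.62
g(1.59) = -35.21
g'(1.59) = -71.67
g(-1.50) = -26.25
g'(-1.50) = 59.00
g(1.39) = -23.19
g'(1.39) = -49.53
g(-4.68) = -1960.99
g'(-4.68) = 1657.77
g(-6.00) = -5253.00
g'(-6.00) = 3479.00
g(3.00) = -348.00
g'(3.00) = -445.00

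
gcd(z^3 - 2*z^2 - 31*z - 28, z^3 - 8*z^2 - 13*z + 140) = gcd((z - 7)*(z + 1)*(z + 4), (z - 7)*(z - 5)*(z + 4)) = z^2 - 3*z - 28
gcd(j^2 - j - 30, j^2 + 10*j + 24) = 1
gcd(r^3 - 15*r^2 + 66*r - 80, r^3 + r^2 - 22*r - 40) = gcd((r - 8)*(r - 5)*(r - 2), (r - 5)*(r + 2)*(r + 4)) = r - 5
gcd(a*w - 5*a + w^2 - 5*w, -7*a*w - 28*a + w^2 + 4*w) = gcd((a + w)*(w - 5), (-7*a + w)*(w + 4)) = 1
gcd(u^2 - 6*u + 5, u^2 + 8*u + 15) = 1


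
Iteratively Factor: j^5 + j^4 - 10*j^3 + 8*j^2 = (j - 2)*(j^4 + 3*j^3 - 4*j^2) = (j - 2)*(j + 4)*(j^3 - j^2) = j*(j - 2)*(j + 4)*(j^2 - j) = j*(j - 2)*(j - 1)*(j + 4)*(j)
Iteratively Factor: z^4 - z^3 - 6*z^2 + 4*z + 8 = (z + 1)*(z^3 - 2*z^2 - 4*z + 8) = (z + 1)*(z + 2)*(z^2 - 4*z + 4) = (z - 2)*(z + 1)*(z + 2)*(z - 2)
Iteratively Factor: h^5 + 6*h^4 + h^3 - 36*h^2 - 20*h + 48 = (h - 1)*(h^4 + 7*h^3 + 8*h^2 - 28*h - 48) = (h - 1)*(h + 2)*(h^3 + 5*h^2 - 2*h - 24) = (h - 2)*(h - 1)*(h + 2)*(h^2 + 7*h + 12) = (h - 2)*(h - 1)*(h + 2)*(h + 4)*(h + 3)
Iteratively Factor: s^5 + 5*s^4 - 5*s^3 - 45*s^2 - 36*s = (s)*(s^4 + 5*s^3 - 5*s^2 - 45*s - 36) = s*(s + 3)*(s^3 + 2*s^2 - 11*s - 12) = s*(s + 1)*(s + 3)*(s^2 + s - 12) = s*(s + 1)*(s + 3)*(s + 4)*(s - 3)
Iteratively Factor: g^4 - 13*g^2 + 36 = (g + 3)*(g^3 - 3*g^2 - 4*g + 12) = (g - 3)*(g + 3)*(g^2 - 4) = (g - 3)*(g + 2)*(g + 3)*(g - 2)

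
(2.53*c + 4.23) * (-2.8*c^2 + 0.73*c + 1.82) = -7.084*c^3 - 9.9971*c^2 + 7.6925*c + 7.6986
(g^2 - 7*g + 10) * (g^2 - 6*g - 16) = g^4 - 13*g^3 + 36*g^2 + 52*g - 160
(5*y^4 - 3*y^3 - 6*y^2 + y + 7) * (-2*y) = -10*y^5 + 6*y^4 + 12*y^3 - 2*y^2 - 14*y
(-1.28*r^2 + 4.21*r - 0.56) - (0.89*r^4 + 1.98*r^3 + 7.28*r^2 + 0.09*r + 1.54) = -0.89*r^4 - 1.98*r^3 - 8.56*r^2 + 4.12*r - 2.1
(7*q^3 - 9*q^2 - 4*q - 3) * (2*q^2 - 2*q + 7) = 14*q^5 - 32*q^4 + 59*q^3 - 61*q^2 - 22*q - 21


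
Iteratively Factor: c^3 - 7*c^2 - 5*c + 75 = (c + 3)*(c^2 - 10*c + 25) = (c - 5)*(c + 3)*(c - 5)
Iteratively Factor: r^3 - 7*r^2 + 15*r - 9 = (r - 3)*(r^2 - 4*r + 3) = (r - 3)*(r - 1)*(r - 3)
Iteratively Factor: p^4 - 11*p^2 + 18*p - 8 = (p - 2)*(p^3 + 2*p^2 - 7*p + 4) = (p - 2)*(p - 1)*(p^2 + 3*p - 4) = (p - 2)*(p - 1)*(p + 4)*(p - 1)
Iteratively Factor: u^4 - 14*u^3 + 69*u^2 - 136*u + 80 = (u - 5)*(u^3 - 9*u^2 + 24*u - 16) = (u - 5)*(u - 1)*(u^2 - 8*u + 16) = (u - 5)*(u - 4)*(u - 1)*(u - 4)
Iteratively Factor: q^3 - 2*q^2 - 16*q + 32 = (q - 4)*(q^2 + 2*q - 8) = (q - 4)*(q + 4)*(q - 2)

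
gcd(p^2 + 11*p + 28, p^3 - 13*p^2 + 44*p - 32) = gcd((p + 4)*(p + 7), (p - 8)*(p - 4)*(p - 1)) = 1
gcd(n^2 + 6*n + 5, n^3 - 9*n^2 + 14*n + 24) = n + 1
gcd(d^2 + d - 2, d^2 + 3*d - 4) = d - 1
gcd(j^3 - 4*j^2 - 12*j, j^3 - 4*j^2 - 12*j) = j^3 - 4*j^2 - 12*j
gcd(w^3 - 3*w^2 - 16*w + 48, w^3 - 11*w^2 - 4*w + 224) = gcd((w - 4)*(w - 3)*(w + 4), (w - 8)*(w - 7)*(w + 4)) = w + 4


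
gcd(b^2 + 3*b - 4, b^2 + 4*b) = b + 4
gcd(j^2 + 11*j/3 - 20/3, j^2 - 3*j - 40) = j + 5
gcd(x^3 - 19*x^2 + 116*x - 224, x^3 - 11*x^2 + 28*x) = x^2 - 11*x + 28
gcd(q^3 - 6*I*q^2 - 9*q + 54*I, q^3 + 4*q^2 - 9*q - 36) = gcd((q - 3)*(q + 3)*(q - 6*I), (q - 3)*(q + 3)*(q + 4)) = q^2 - 9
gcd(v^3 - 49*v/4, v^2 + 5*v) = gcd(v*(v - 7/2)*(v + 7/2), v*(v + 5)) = v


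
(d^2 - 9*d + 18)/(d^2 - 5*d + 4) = (d^2 - 9*d + 18)/(d^2 - 5*d + 4)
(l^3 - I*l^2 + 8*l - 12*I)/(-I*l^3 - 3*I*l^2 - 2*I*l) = (I*l^3 + l^2 + 8*I*l + 12)/(l*(l^2 + 3*l + 2))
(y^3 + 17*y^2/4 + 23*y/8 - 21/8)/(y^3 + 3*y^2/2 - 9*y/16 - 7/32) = 4*(y + 3)/(4*y + 1)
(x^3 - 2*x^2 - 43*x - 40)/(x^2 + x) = x - 3 - 40/x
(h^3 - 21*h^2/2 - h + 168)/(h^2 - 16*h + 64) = (h^2 - 5*h/2 - 21)/(h - 8)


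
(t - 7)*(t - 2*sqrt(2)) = t^2 - 7*t - 2*sqrt(2)*t + 14*sqrt(2)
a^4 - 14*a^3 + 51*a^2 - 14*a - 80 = (a - 8)*(a - 5)*(a - 2)*(a + 1)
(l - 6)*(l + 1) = l^2 - 5*l - 6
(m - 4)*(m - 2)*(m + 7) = m^3 + m^2 - 34*m + 56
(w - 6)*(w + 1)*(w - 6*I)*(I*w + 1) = I*w^4 + 7*w^3 - 5*I*w^3 - 35*w^2 - 12*I*w^2 - 42*w + 30*I*w + 36*I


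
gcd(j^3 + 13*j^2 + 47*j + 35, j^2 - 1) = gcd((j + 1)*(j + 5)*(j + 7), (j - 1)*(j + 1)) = j + 1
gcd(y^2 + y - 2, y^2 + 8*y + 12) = y + 2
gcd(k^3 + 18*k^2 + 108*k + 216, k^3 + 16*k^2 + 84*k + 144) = k^2 + 12*k + 36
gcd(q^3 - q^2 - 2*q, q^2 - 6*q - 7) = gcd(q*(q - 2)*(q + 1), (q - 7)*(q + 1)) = q + 1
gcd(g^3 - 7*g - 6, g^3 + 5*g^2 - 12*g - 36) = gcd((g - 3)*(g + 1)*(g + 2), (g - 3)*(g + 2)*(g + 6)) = g^2 - g - 6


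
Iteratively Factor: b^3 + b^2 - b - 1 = (b + 1)*(b^2 - 1) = (b + 1)^2*(b - 1)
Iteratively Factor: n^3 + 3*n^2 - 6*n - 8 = (n - 2)*(n^2 + 5*n + 4) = (n - 2)*(n + 4)*(n + 1)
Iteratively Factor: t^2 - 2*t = (t - 2)*(t)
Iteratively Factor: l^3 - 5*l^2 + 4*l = (l)*(l^2 - 5*l + 4) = l*(l - 1)*(l - 4)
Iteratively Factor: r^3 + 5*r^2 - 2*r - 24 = (r - 2)*(r^2 + 7*r + 12) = (r - 2)*(r + 4)*(r + 3)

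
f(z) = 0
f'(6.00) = 0.00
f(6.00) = 0.00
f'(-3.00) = 0.00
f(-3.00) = 0.00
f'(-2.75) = 0.00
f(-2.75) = 0.00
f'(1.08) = 0.00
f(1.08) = 0.00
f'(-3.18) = 0.00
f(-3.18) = 0.00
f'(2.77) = 0.00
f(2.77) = 0.00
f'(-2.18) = 0.00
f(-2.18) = 0.00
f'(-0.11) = 0.00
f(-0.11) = 0.00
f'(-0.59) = 0.00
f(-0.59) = 0.00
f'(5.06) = 0.00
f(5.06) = 0.00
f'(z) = 0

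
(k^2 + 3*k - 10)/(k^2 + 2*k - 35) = (k^2 + 3*k - 10)/(k^2 + 2*k - 35)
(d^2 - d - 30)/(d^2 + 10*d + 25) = (d - 6)/(d + 5)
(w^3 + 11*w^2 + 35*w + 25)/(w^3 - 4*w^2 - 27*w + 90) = (w^2 + 6*w + 5)/(w^2 - 9*w + 18)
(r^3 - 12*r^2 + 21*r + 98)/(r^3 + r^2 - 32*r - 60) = (r^2 - 14*r + 49)/(r^2 - r - 30)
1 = 1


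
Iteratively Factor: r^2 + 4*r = (r)*(r + 4)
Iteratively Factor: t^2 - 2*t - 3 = (t + 1)*(t - 3)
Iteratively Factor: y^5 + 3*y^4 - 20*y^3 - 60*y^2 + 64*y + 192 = (y - 2)*(y^4 + 5*y^3 - 10*y^2 - 80*y - 96) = (y - 2)*(y + 4)*(y^3 + y^2 - 14*y - 24) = (y - 4)*(y - 2)*(y + 4)*(y^2 + 5*y + 6) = (y - 4)*(y - 2)*(y + 3)*(y + 4)*(y + 2)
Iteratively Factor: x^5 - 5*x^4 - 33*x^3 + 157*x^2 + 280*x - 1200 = (x + 4)*(x^4 - 9*x^3 + 3*x^2 + 145*x - 300) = (x - 5)*(x + 4)*(x^3 - 4*x^2 - 17*x + 60) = (x - 5)^2*(x + 4)*(x^2 + x - 12) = (x - 5)^2*(x + 4)^2*(x - 3)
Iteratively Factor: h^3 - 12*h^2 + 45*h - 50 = (h - 5)*(h^2 - 7*h + 10) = (h - 5)^2*(h - 2)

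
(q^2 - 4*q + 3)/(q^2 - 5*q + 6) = (q - 1)/(q - 2)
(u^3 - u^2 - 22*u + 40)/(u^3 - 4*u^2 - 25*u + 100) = (u - 2)/(u - 5)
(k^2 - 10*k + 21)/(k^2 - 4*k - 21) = (k - 3)/(k + 3)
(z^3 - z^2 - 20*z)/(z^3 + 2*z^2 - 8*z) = (z - 5)/(z - 2)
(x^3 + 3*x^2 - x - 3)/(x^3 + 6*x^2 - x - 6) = (x + 3)/(x + 6)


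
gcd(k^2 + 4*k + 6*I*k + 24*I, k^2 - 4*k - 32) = k + 4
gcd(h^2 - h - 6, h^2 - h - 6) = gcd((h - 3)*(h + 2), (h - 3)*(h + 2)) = h^2 - h - 6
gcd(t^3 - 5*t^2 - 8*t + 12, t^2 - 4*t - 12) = t^2 - 4*t - 12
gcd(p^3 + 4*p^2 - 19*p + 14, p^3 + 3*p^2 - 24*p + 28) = p^2 + 5*p - 14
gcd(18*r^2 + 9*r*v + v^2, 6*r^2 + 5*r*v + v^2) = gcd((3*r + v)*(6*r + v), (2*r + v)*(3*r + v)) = 3*r + v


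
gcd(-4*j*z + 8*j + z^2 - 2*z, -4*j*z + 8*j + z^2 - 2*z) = -4*j*z + 8*j + z^2 - 2*z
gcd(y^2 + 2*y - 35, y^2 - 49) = y + 7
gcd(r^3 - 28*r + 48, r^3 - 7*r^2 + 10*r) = r - 2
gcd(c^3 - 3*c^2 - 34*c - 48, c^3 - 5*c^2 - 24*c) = c^2 - 5*c - 24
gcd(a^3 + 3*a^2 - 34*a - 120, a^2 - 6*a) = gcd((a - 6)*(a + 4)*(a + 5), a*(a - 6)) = a - 6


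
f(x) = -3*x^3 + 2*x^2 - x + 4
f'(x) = -9*x^2 + 4*x - 1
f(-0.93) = 9.07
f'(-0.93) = -12.50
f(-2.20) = 47.82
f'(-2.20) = -53.36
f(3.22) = -78.64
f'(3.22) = -81.44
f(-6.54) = 935.26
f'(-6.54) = -412.10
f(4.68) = -264.38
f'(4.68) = -179.40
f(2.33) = -25.42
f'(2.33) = -40.54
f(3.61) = -114.68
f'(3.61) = -103.85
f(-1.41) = 17.80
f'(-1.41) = -24.53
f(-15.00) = 10594.00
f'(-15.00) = -2086.00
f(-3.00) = 106.00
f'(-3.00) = -94.00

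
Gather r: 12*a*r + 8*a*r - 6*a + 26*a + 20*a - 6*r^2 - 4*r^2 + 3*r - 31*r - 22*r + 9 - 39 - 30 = 40*a - 10*r^2 + r*(20*a - 50) - 60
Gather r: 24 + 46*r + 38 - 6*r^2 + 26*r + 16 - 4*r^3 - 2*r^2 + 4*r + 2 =-4*r^3 - 8*r^2 + 76*r + 80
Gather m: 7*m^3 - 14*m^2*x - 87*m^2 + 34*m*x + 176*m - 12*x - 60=7*m^3 + m^2*(-14*x - 87) + m*(34*x + 176) - 12*x - 60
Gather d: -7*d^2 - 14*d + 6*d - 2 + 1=-7*d^2 - 8*d - 1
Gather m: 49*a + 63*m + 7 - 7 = 49*a + 63*m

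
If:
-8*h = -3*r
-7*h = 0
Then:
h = 0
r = 0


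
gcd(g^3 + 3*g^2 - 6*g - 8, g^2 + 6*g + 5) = g + 1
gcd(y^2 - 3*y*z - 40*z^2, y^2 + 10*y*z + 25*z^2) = y + 5*z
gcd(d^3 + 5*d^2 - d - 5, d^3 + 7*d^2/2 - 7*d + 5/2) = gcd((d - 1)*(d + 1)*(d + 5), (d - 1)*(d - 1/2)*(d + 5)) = d^2 + 4*d - 5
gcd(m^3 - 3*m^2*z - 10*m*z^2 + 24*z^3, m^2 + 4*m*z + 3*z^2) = m + 3*z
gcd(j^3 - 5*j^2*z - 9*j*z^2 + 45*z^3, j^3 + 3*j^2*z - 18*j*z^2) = -j + 3*z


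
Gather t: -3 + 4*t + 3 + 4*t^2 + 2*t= 4*t^2 + 6*t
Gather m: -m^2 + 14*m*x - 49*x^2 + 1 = -m^2 + 14*m*x - 49*x^2 + 1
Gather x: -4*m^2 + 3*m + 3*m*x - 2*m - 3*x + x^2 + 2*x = -4*m^2 + m + x^2 + x*(3*m - 1)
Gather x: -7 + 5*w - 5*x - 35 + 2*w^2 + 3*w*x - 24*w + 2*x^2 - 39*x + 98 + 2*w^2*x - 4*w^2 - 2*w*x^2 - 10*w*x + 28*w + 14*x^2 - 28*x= -2*w^2 + 9*w + x^2*(16 - 2*w) + x*(2*w^2 - 7*w - 72) + 56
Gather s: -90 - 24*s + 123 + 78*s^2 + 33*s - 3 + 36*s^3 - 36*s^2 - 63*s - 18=36*s^3 + 42*s^2 - 54*s + 12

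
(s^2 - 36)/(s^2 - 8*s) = (s^2 - 36)/(s*(s - 8))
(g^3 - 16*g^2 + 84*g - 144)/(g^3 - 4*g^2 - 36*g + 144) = (g - 6)/(g + 6)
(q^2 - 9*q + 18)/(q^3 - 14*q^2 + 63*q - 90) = 1/(q - 5)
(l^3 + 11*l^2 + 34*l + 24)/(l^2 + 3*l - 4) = (l^2 + 7*l + 6)/(l - 1)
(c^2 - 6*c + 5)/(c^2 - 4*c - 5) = (c - 1)/(c + 1)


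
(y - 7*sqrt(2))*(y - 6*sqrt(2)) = y^2 - 13*sqrt(2)*y + 84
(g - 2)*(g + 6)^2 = g^3 + 10*g^2 + 12*g - 72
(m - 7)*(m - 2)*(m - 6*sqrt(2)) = m^3 - 9*m^2 - 6*sqrt(2)*m^2 + 14*m + 54*sqrt(2)*m - 84*sqrt(2)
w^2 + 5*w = w*(w + 5)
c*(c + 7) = c^2 + 7*c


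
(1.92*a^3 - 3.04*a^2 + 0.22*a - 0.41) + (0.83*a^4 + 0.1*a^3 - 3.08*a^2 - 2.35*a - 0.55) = 0.83*a^4 + 2.02*a^3 - 6.12*a^2 - 2.13*a - 0.96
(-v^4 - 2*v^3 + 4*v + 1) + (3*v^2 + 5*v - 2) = -v^4 - 2*v^3 + 3*v^2 + 9*v - 1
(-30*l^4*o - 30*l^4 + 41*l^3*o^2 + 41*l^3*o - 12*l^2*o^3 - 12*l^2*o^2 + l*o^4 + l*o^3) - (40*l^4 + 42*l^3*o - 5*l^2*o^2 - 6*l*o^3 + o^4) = -30*l^4*o - 70*l^4 + 41*l^3*o^2 - l^3*o - 12*l^2*o^3 - 7*l^2*o^2 + l*o^4 + 7*l*o^3 - o^4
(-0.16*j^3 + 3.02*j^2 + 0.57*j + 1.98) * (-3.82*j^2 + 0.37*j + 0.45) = 0.6112*j^5 - 11.5956*j^4 - 1.132*j^3 - 5.9937*j^2 + 0.9891*j + 0.891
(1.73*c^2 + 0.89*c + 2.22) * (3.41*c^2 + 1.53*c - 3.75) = 5.8993*c^4 + 5.6818*c^3 + 2.4444*c^2 + 0.0591000000000004*c - 8.325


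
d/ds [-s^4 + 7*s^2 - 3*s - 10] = -4*s^3 + 14*s - 3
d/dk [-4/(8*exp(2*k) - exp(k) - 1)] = (64*exp(k) - 4)*exp(k)/(-8*exp(2*k) + exp(k) + 1)^2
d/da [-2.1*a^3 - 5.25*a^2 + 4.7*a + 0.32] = -6.3*a^2 - 10.5*a + 4.7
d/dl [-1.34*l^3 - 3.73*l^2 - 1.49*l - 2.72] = -4.02*l^2 - 7.46*l - 1.49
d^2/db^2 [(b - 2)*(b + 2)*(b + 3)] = 6*b + 6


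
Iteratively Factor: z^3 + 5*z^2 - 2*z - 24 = (z + 3)*(z^2 + 2*z - 8) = (z - 2)*(z + 3)*(z + 4)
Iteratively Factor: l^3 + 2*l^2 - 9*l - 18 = (l - 3)*(l^2 + 5*l + 6) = (l - 3)*(l + 2)*(l + 3)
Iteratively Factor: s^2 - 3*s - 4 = (s + 1)*(s - 4)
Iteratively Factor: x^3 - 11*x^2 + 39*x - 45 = (x - 3)*(x^2 - 8*x + 15) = (x - 5)*(x - 3)*(x - 3)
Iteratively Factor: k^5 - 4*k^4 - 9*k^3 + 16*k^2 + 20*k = (k + 2)*(k^4 - 6*k^3 + 3*k^2 + 10*k) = (k - 2)*(k + 2)*(k^3 - 4*k^2 - 5*k) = (k - 5)*(k - 2)*(k + 2)*(k^2 + k) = k*(k - 5)*(k - 2)*(k + 2)*(k + 1)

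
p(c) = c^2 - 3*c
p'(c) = 2*c - 3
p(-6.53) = 62.23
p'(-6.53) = -16.06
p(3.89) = 3.46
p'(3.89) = 4.78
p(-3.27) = 20.50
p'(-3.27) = -9.54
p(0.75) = -1.69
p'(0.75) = -1.50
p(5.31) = 12.27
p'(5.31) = 7.62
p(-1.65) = 7.67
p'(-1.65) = -6.30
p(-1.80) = 8.64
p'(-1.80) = -6.60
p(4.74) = 8.25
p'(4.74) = 6.48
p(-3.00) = 18.00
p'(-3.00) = -9.00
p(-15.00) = 270.00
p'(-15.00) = -33.00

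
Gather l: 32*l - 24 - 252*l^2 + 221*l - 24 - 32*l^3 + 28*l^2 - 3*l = -32*l^3 - 224*l^2 + 250*l - 48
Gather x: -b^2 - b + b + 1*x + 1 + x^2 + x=-b^2 + x^2 + 2*x + 1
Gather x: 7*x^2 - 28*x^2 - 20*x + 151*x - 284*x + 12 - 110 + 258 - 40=-21*x^2 - 153*x + 120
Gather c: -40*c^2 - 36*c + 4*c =-40*c^2 - 32*c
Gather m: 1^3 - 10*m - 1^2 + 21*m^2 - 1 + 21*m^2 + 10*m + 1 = 42*m^2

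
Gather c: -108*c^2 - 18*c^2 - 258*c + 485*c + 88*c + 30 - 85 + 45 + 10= -126*c^2 + 315*c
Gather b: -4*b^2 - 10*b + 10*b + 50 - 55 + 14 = 9 - 4*b^2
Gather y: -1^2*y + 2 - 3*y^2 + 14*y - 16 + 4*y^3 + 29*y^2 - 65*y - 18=4*y^3 + 26*y^2 - 52*y - 32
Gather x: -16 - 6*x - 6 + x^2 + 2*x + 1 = x^2 - 4*x - 21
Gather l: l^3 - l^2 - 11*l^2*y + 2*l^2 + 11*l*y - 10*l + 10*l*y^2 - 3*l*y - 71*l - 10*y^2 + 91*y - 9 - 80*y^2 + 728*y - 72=l^3 + l^2*(1 - 11*y) + l*(10*y^2 + 8*y - 81) - 90*y^2 + 819*y - 81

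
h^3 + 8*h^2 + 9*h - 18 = (h - 1)*(h + 3)*(h + 6)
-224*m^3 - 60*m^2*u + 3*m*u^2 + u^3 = (-8*m + u)*(4*m + u)*(7*m + u)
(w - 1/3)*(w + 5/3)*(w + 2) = w^3 + 10*w^2/3 + 19*w/9 - 10/9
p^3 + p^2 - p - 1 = (p - 1)*(p + 1)^2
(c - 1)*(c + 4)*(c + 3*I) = c^3 + 3*c^2 + 3*I*c^2 - 4*c + 9*I*c - 12*I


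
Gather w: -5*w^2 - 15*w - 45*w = -5*w^2 - 60*w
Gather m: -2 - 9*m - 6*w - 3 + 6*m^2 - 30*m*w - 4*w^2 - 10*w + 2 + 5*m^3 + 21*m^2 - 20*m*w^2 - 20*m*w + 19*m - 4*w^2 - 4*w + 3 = 5*m^3 + 27*m^2 + m*(-20*w^2 - 50*w + 10) - 8*w^2 - 20*w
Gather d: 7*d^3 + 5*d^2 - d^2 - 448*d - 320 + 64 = 7*d^3 + 4*d^2 - 448*d - 256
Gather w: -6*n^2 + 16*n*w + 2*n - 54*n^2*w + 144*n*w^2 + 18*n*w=-6*n^2 + 144*n*w^2 + 2*n + w*(-54*n^2 + 34*n)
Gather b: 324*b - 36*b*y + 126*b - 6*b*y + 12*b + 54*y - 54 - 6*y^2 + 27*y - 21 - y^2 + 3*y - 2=b*(462 - 42*y) - 7*y^2 + 84*y - 77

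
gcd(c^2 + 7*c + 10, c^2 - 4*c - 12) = c + 2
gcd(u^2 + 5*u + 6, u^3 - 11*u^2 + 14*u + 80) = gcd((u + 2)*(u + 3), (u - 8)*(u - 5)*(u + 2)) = u + 2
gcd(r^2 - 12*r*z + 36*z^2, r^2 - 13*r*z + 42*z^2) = -r + 6*z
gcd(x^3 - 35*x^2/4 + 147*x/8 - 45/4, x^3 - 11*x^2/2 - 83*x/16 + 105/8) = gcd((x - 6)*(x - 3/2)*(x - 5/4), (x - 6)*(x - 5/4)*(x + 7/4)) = x^2 - 29*x/4 + 15/2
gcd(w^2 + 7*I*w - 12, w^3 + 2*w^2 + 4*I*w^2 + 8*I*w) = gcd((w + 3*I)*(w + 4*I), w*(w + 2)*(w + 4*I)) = w + 4*I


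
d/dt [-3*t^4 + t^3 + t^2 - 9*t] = -12*t^3 + 3*t^2 + 2*t - 9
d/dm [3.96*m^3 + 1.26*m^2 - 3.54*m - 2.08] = 11.88*m^2 + 2.52*m - 3.54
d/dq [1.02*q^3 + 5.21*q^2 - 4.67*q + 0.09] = 3.06*q^2 + 10.42*q - 4.67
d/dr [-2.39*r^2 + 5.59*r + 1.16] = 5.59 - 4.78*r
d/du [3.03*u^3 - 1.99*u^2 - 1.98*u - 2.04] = 9.09*u^2 - 3.98*u - 1.98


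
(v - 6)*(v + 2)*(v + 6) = v^3 + 2*v^2 - 36*v - 72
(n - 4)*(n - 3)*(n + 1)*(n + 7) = n^4 + n^3 - 37*n^2 + 47*n + 84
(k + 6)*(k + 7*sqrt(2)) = k^2 + 6*k + 7*sqrt(2)*k + 42*sqrt(2)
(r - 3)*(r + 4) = r^2 + r - 12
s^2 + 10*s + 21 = (s + 3)*(s + 7)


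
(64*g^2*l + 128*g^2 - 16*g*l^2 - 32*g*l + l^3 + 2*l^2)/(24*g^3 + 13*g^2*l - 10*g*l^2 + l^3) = (8*g*l + 16*g - l^2 - 2*l)/(3*g^2 + 2*g*l - l^2)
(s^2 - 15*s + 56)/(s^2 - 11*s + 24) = (s - 7)/(s - 3)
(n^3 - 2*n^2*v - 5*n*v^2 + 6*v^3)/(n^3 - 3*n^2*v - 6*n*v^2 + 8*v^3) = (-n + 3*v)/(-n + 4*v)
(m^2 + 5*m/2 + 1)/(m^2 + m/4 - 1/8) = 4*(m + 2)/(4*m - 1)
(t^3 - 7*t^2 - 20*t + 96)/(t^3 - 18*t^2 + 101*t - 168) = (t + 4)/(t - 7)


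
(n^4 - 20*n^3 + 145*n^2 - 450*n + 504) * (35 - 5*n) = -5*n^5 + 135*n^4 - 1425*n^3 + 7325*n^2 - 18270*n + 17640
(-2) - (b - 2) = -b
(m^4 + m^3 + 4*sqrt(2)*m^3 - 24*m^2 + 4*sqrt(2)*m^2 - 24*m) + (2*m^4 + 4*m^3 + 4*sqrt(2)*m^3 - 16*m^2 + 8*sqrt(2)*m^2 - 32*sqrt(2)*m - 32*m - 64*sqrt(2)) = 3*m^4 + 5*m^3 + 8*sqrt(2)*m^3 - 40*m^2 + 12*sqrt(2)*m^2 - 56*m - 32*sqrt(2)*m - 64*sqrt(2)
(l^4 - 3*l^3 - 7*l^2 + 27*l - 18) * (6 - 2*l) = -2*l^5 + 12*l^4 - 4*l^3 - 96*l^2 + 198*l - 108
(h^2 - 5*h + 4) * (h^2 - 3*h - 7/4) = h^4 - 8*h^3 + 69*h^2/4 - 13*h/4 - 7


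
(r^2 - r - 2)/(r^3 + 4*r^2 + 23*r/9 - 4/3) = 9*(r^2 - r - 2)/(9*r^3 + 36*r^2 + 23*r - 12)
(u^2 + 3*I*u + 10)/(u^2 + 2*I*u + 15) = (u - 2*I)/(u - 3*I)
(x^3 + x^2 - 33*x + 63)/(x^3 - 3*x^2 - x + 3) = (x^2 + 4*x - 21)/(x^2 - 1)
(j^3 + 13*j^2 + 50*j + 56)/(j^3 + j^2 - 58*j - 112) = (j + 4)/(j - 8)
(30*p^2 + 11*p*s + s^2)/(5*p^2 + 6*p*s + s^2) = (6*p + s)/(p + s)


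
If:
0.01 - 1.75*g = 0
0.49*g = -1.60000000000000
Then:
No Solution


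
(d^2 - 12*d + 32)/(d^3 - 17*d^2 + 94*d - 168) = (d - 8)/(d^2 - 13*d + 42)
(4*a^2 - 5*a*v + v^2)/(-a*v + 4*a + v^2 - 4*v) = (-4*a + v)/(v - 4)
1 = 1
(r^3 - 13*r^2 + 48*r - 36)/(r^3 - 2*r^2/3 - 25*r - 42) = 3*(r^2 - 7*r + 6)/(3*r^2 + 16*r + 21)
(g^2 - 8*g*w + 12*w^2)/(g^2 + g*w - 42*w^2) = (g - 2*w)/(g + 7*w)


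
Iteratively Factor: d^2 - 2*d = (d)*(d - 2)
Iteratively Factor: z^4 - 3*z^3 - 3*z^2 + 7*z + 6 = (z - 3)*(z^3 - 3*z - 2) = (z - 3)*(z + 1)*(z^2 - z - 2) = (z - 3)*(z + 1)^2*(z - 2)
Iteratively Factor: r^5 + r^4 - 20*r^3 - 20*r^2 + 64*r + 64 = (r - 4)*(r^4 + 5*r^3 - 20*r - 16) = (r - 4)*(r + 2)*(r^3 + 3*r^2 - 6*r - 8) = (r - 4)*(r + 2)*(r + 4)*(r^2 - r - 2) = (r - 4)*(r + 1)*(r + 2)*(r + 4)*(r - 2)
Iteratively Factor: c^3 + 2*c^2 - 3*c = (c - 1)*(c^2 + 3*c) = (c - 1)*(c + 3)*(c)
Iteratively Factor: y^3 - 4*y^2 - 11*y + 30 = (y + 3)*(y^2 - 7*y + 10) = (y - 2)*(y + 3)*(y - 5)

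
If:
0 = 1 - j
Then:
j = 1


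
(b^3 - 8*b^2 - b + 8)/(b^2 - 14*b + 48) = (b^2 - 1)/(b - 6)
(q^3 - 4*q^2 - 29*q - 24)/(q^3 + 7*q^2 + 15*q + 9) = (q - 8)/(q + 3)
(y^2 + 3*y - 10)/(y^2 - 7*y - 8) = (-y^2 - 3*y + 10)/(-y^2 + 7*y + 8)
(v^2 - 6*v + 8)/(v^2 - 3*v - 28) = (-v^2 + 6*v - 8)/(-v^2 + 3*v + 28)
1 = 1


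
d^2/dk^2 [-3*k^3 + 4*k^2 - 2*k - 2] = 8 - 18*k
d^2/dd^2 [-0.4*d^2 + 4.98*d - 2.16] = -0.800000000000000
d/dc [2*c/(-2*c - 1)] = -2/(2*c + 1)^2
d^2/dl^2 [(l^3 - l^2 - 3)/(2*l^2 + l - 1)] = 10*(l^3 - 9*l^2 - 3*l - 2)/(8*l^6 + 12*l^5 - 6*l^4 - 11*l^3 + 3*l^2 + 3*l - 1)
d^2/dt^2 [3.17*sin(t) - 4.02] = -3.17*sin(t)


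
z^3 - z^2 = z^2*(z - 1)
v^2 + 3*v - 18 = (v - 3)*(v + 6)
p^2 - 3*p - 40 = (p - 8)*(p + 5)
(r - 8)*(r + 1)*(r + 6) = r^3 - r^2 - 50*r - 48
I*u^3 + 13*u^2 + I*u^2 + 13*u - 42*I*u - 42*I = (u - 7*I)*(u - 6*I)*(I*u + I)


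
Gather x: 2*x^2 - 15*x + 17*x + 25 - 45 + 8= 2*x^2 + 2*x - 12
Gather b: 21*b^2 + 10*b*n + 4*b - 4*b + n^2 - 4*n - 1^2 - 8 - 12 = 21*b^2 + 10*b*n + n^2 - 4*n - 21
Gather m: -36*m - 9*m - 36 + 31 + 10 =5 - 45*m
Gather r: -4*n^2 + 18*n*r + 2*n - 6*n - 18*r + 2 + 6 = -4*n^2 - 4*n + r*(18*n - 18) + 8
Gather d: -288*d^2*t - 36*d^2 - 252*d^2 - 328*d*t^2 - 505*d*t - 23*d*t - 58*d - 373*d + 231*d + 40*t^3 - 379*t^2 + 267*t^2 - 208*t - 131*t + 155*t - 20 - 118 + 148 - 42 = d^2*(-288*t - 288) + d*(-328*t^2 - 528*t - 200) + 40*t^3 - 112*t^2 - 184*t - 32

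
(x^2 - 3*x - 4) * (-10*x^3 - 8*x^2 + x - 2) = -10*x^5 + 22*x^4 + 65*x^3 + 27*x^2 + 2*x + 8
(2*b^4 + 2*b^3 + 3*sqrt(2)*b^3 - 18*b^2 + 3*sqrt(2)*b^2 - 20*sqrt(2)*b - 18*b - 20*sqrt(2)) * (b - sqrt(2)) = 2*b^5 + sqrt(2)*b^4 + 2*b^4 - 24*b^3 + sqrt(2)*b^3 - 24*b^2 - 2*sqrt(2)*b^2 - 2*sqrt(2)*b + 40*b + 40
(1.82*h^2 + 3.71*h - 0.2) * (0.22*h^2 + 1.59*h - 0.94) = 0.4004*h^4 + 3.71*h^3 + 4.1441*h^2 - 3.8054*h + 0.188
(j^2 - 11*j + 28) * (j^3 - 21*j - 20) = j^5 - 11*j^4 + 7*j^3 + 211*j^2 - 368*j - 560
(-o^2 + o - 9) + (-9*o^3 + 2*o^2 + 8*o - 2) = -9*o^3 + o^2 + 9*o - 11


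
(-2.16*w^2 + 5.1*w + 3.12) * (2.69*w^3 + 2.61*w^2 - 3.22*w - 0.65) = -5.8104*w^5 + 8.0814*w^4 + 28.659*w^3 - 6.8748*w^2 - 13.3614*w - 2.028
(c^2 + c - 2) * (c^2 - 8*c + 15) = c^4 - 7*c^3 + 5*c^2 + 31*c - 30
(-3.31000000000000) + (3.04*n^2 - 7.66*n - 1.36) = 3.04*n^2 - 7.66*n - 4.67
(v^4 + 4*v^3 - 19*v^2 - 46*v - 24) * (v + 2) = v^5 + 6*v^4 - 11*v^3 - 84*v^2 - 116*v - 48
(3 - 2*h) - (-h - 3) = 6 - h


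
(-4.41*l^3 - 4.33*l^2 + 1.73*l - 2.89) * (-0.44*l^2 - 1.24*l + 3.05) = 1.9404*l^5 + 7.3736*l^4 - 8.8425*l^3 - 14.0801*l^2 + 8.8601*l - 8.8145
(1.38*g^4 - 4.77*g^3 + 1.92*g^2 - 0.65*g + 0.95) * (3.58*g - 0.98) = 4.9404*g^5 - 18.429*g^4 + 11.5482*g^3 - 4.2086*g^2 + 4.038*g - 0.931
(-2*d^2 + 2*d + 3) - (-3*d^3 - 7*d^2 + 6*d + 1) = 3*d^3 + 5*d^2 - 4*d + 2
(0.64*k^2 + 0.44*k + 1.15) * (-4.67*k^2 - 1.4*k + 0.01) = -2.9888*k^4 - 2.9508*k^3 - 5.9801*k^2 - 1.6056*k + 0.0115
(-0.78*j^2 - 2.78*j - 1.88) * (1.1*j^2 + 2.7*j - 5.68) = -0.858*j^4 - 5.164*j^3 - 5.1436*j^2 + 10.7144*j + 10.6784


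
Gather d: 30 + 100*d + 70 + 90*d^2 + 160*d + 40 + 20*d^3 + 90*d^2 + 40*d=20*d^3 + 180*d^2 + 300*d + 140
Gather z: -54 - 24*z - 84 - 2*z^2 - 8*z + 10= -2*z^2 - 32*z - 128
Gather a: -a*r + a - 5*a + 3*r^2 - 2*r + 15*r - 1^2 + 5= a*(-r - 4) + 3*r^2 + 13*r + 4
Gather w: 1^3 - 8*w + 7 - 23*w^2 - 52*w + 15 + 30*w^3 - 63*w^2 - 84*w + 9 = 30*w^3 - 86*w^2 - 144*w + 32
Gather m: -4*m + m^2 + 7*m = m^2 + 3*m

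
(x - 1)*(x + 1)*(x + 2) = x^3 + 2*x^2 - x - 2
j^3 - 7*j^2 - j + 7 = (j - 7)*(j - 1)*(j + 1)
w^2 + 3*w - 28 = (w - 4)*(w + 7)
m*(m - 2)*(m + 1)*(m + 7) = m^4 + 6*m^3 - 9*m^2 - 14*m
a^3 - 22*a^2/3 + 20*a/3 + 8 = (a - 6)*(a - 2)*(a + 2/3)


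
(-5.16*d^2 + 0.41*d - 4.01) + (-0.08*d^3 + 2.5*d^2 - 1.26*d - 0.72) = -0.08*d^3 - 2.66*d^2 - 0.85*d - 4.73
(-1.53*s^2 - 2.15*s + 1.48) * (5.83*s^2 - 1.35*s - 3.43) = -8.9199*s^4 - 10.469*s^3 + 16.7788*s^2 + 5.3765*s - 5.0764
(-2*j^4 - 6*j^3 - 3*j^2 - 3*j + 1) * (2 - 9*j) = 18*j^5 + 50*j^4 + 15*j^3 + 21*j^2 - 15*j + 2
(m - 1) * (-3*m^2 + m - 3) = -3*m^3 + 4*m^2 - 4*m + 3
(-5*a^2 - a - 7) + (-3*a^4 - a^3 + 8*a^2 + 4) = -3*a^4 - a^3 + 3*a^2 - a - 3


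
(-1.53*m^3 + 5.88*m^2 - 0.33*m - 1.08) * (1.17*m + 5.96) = -1.7901*m^4 - 2.2392*m^3 + 34.6587*m^2 - 3.2304*m - 6.4368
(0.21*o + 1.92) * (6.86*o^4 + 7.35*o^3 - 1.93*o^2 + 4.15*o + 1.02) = 1.4406*o^5 + 14.7147*o^4 + 13.7067*o^3 - 2.8341*o^2 + 8.1822*o + 1.9584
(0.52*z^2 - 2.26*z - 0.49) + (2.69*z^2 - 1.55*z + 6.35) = 3.21*z^2 - 3.81*z + 5.86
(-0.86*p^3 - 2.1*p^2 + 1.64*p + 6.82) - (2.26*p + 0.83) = -0.86*p^3 - 2.1*p^2 - 0.62*p + 5.99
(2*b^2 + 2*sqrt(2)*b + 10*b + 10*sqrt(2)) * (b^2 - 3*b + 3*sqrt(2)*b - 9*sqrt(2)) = 2*b^4 + 4*b^3 + 8*sqrt(2)*b^3 - 18*b^2 + 16*sqrt(2)*b^2 - 120*sqrt(2)*b + 24*b - 180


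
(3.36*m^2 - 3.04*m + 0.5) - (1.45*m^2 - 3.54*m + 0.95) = 1.91*m^2 + 0.5*m - 0.45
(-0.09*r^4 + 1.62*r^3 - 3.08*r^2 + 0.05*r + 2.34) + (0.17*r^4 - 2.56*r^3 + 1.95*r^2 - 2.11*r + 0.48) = 0.08*r^4 - 0.94*r^3 - 1.13*r^2 - 2.06*r + 2.82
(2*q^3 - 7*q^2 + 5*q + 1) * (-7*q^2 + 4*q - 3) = -14*q^5 + 57*q^4 - 69*q^3 + 34*q^2 - 11*q - 3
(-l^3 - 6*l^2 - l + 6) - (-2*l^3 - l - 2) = l^3 - 6*l^2 + 8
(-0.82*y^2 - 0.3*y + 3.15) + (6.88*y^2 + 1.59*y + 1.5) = 6.06*y^2 + 1.29*y + 4.65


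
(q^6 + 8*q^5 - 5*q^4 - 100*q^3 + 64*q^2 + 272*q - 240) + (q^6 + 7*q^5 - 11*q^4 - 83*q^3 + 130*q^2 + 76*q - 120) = 2*q^6 + 15*q^5 - 16*q^4 - 183*q^3 + 194*q^2 + 348*q - 360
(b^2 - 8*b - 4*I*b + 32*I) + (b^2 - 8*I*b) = 2*b^2 - 8*b - 12*I*b + 32*I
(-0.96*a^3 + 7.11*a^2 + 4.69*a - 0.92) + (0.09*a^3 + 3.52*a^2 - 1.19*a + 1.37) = -0.87*a^3 + 10.63*a^2 + 3.5*a + 0.45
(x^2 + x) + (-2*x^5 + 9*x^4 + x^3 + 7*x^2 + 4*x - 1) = -2*x^5 + 9*x^4 + x^3 + 8*x^2 + 5*x - 1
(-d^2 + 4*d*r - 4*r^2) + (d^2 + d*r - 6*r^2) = 5*d*r - 10*r^2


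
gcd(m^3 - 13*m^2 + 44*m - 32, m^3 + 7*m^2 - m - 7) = m - 1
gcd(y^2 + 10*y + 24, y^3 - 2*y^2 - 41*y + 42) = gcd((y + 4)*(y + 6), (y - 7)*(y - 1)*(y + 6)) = y + 6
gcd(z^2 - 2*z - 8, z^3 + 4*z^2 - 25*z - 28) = z - 4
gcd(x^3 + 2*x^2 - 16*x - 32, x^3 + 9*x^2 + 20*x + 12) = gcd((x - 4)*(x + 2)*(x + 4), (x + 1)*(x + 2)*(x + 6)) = x + 2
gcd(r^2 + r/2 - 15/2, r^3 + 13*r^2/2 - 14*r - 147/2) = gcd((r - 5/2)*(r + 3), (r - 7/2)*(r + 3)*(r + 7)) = r + 3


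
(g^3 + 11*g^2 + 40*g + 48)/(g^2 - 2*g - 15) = (g^2 + 8*g + 16)/(g - 5)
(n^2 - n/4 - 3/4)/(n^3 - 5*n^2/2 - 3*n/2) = (-4*n^2 + n + 3)/(2*n*(-2*n^2 + 5*n + 3))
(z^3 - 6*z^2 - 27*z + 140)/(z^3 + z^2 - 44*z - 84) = (z^2 + z - 20)/(z^2 + 8*z + 12)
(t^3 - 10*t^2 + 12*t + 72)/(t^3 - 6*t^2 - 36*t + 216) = (t + 2)/(t + 6)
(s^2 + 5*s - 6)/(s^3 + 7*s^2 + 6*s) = (s - 1)/(s*(s + 1))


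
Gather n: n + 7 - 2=n + 5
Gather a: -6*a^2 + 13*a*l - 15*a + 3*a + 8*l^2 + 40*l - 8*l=-6*a^2 + a*(13*l - 12) + 8*l^2 + 32*l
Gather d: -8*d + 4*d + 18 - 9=9 - 4*d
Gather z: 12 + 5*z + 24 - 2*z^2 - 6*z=-2*z^2 - z + 36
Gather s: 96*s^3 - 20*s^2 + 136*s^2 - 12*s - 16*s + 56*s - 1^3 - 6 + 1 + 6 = 96*s^3 + 116*s^2 + 28*s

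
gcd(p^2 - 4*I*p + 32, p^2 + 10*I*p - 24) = p + 4*I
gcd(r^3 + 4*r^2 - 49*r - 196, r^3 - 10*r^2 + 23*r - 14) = r - 7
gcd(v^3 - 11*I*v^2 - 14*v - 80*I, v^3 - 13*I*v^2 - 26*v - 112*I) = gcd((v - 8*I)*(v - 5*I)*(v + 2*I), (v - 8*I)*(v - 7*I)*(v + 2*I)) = v^2 - 6*I*v + 16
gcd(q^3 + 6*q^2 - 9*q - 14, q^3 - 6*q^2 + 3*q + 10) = q^2 - q - 2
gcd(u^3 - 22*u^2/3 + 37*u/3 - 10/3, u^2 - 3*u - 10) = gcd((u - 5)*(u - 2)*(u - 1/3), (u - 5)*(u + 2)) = u - 5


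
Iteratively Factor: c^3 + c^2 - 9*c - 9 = (c + 1)*(c^2 - 9) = (c + 1)*(c + 3)*(c - 3)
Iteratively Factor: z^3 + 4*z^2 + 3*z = (z + 3)*(z^2 + z) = (z + 1)*(z + 3)*(z)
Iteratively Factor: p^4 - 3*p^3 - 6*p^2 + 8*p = (p + 2)*(p^3 - 5*p^2 + 4*p) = (p - 1)*(p + 2)*(p^2 - 4*p) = (p - 4)*(p - 1)*(p + 2)*(p)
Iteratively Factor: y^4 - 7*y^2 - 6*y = (y + 1)*(y^3 - y^2 - 6*y) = (y - 3)*(y + 1)*(y^2 + 2*y) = (y - 3)*(y + 1)*(y + 2)*(y)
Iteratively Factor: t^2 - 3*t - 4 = (t + 1)*(t - 4)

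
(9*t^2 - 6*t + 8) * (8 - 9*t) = -81*t^3 + 126*t^2 - 120*t + 64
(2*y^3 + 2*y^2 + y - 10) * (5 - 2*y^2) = -4*y^5 - 4*y^4 + 8*y^3 + 30*y^2 + 5*y - 50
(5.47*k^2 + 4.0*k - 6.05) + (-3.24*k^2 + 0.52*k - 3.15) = 2.23*k^2 + 4.52*k - 9.2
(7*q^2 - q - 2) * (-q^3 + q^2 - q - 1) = -7*q^5 + 8*q^4 - 6*q^3 - 8*q^2 + 3*q + 2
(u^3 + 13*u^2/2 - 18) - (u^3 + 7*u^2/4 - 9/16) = 19*u^2/4 - 279/16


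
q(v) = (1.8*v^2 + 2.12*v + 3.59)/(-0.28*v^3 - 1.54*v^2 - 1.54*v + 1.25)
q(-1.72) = 6.86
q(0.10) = 3.54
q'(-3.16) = 37.69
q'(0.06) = 6.88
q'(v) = (3.6*v + 2.12)/(-0.28*v^3 - 1.54*v^2 - 1.54*v + 1.25) + (0.84*v^2 + 3.08*v + 1.54)*(1.8*v^2 + 2.12*v + 3.59)/(-0.28*v^3 - 1.54*v^2 - 1.54*v + 1.25)^2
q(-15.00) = 0.60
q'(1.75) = 0.98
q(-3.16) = -34.88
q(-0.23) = 2.10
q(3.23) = -1.00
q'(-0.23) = 2.05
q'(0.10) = 8.37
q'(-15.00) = 0.06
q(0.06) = 3.23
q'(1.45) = 1.71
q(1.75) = -1.67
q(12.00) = -0.40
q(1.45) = -2.06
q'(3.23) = 0.22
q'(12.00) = 0.03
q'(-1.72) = -16.68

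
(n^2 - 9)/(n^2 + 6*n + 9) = (n - 3)/(n + 3)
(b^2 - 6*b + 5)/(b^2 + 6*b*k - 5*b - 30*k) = (b - 1)/(b + 6*k)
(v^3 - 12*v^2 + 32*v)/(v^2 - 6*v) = (v^2 - 12*v + 32)/(v - 6)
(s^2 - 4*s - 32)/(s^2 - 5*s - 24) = (s + 4)/(s + 3)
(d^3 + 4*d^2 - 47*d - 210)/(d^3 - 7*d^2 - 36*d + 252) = (d + 5)/(d - 6)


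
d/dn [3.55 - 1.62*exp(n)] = -1.62*exp(n)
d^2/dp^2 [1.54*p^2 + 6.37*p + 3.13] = 3.08000000000000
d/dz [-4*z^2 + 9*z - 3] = 9 - 8*z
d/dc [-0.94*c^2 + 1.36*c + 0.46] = 1.36 - 1.88*c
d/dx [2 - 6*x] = -6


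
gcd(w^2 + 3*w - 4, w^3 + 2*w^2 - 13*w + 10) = w - 1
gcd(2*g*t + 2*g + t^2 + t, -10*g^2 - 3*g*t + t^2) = 2*g + t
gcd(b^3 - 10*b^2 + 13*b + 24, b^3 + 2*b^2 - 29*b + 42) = b - 3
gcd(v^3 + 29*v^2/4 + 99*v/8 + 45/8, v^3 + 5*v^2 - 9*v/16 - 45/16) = v^2 + 23*v/4 + 15/4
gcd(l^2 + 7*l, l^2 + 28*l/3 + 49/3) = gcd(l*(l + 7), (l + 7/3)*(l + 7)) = l + 7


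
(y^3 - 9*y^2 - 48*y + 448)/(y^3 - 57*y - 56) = (y - 8)/(y + 1)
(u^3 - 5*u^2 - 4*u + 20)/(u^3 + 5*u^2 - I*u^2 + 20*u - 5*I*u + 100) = (u^3 - 5*u^2 - 4*u + 20)/(u^3 + u^2*(5 - I) + 5*u*(4 - I) + 100)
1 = 1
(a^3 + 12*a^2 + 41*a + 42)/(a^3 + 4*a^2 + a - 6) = (a + 7)/(a - 1)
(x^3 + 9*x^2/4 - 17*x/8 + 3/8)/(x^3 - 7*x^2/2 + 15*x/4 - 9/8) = (4*x^2 + 11*x - 3)/(4*x^2 - 12*x + 9)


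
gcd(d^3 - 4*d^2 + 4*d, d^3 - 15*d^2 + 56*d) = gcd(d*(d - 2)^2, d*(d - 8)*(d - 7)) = d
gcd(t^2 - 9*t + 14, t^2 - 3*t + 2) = t - 2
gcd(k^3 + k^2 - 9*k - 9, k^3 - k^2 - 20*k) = 1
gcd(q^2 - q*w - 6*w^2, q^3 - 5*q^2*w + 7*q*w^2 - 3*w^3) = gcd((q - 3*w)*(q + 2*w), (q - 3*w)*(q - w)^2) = q - 3*w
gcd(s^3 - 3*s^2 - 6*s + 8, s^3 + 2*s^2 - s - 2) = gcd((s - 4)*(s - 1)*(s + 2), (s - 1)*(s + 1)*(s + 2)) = s^2 + s - 2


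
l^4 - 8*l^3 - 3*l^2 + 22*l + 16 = (l - 8)*(l - 2)*(l + 1)^2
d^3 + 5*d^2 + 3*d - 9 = (d - 1)*(d + 3)^2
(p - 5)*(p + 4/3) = p^2 - 11*p/3 - 20/3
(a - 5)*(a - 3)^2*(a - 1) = a^4 - 12*a^3 + 50*a^2 - 84*a + 45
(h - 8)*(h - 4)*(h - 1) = h^3 - 13*h^2 + 44*h - 32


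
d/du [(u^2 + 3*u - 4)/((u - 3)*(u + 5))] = (-u^2 - 22*u - 37)/(u^4 + 4*u^3 - 26*u^2 - 60*u + 225)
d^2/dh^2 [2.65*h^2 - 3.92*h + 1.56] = 5.30000000000000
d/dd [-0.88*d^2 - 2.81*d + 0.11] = -1.76*d - 2.81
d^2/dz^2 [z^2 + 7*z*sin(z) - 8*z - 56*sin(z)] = -7*z*sin(z) + 56*sin(z) + 14*cos(z) + 2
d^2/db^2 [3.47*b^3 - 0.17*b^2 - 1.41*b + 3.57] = 20.82*b - 0.34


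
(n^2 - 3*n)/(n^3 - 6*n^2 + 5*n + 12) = n/(n^2 - 3*n - 4)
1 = 1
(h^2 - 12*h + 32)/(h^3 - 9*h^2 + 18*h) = (h^2 - 12*h + 32)/(h*(h^2 - 9*h + 18))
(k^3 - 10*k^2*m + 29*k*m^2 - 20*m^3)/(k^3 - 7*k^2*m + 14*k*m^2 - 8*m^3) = (k - 5*m)/(k - 2*m)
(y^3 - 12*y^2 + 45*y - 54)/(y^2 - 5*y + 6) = (y^2 - 9*y + 18)/(y - 2)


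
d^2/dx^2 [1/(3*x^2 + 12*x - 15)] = 2*(-x^2 - 4*x + 4*(x + 2)^2 + 5)/(3*(x^2 + 4*x - 5)^3)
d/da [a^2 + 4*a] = 2*a + 4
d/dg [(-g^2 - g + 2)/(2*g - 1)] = (-2*g^2 + 2*g - 3)/(4*g^2 - 4*g + 1)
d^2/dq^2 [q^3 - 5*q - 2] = 6*q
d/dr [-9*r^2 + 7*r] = 7 - 18*r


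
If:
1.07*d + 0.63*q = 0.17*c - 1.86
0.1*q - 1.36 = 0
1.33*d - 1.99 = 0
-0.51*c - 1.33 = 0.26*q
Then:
No Solution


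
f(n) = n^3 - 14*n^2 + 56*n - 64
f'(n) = 3*n^2 - 28*n + 56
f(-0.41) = -89.38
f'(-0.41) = 67.98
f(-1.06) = -140.28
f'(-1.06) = 89.05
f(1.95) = -0.62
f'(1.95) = 12.81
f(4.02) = -0.16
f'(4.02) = -8.08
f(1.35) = -11.45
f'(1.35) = 23.67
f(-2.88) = -365.29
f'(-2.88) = 161.52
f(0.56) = -36.85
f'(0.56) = 41.26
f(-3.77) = -527.68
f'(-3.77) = 204.20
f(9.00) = 35.00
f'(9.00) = 47.00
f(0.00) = -64.00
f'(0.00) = 56.00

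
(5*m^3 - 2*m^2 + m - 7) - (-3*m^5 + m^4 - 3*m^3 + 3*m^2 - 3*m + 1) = 3*m^5 - m^4 + 8*m^3 - 5*m^2 + 4*m - 8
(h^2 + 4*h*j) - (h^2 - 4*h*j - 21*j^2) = 8*h*j + 21*j^2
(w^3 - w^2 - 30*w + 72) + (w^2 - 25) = w^3 - 30*w + 47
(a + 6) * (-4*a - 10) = -4*a^2 - 34*a - 60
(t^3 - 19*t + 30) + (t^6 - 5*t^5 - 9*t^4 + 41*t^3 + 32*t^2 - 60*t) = t^6 - 5*t^5 - 9*t^4 + 42*t^3 + 32*t^2 - 79*t + 30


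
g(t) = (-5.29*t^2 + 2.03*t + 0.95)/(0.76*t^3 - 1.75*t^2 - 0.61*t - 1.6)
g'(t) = (2.03 - 10.58*t)/(0.76*t^3 - 1.75*t^2 - 0.61*t - 1.6) + (-5.29*t^2 + 2.03*t + 0.95)*(-2.28*t^2 + 3.5*t + 0.61)/(0.76*t^3 - 1.75*t^2 - 0.61*t - 1.6)^2 = (4.0204*t^4 - 3.0856*t^3 + 4.6134*t^2 + 20.253*t - 2.6685)/(0.5776*t^6 - 2.66*t^5 + 2.1353*t^4 - 0.297000000000001*t^3 + 5.9721*t^2 + 1.952*t + 2.56)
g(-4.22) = 1.17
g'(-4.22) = 0.20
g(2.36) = 8.48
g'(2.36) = 19.81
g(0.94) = 0.59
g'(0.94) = 2.20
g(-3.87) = 1.24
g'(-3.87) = 0.22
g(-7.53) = 0.75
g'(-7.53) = 0.08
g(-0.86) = 1.65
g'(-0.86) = -1.54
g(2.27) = 6.97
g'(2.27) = 14.22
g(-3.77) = 1.26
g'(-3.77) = 0.23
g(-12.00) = 0.50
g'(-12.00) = 0.04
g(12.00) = -0.70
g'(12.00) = 0.07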